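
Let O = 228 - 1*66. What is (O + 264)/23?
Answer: 426/23 ≈ 18.522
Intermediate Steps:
O = 162 (O = 228 - 66 = 162)
(O + 264)/23 = (162 + 264)/23 = (1/23)*426 = 426/23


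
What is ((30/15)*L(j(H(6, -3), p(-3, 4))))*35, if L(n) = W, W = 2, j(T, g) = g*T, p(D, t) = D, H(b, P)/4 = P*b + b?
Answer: 140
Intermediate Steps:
H(b, P) = 4*b + 4*P*b (H(b, P) = 4*(P*b + b) = 4*(b + P*b) = 4*b + 4*P*b)
j(T, g) = T*g
L(n) = 2
((30/15)*L(j(H(6, -3), p(-3, 4))))*35 = ((30/15)*2)*35 = ((30*(1/15))*2)*35 = (2*2)*35 = 4*35 = 140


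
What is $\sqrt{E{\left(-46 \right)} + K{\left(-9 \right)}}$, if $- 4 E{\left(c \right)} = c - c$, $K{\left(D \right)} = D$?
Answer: $3 i \approx 3.0 i$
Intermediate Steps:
$E{\left(c \right)} = 0$ ($E{\left(c \right)} = - \frac{c - c}{4} = \left(- \frac{1}{4}\right) 0 = 0$)
$\sqrt{E{\left(-46 \right)} + K{\left(-9 \right)}} = \sqrt{0 - 9} = \sqrt{-9} = 3 i$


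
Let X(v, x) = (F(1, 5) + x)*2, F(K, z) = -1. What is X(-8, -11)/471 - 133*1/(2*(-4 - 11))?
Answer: 20641/4710 ≈ 4.3824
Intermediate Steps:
X(v, x) = -2 + 2*x (X(v, x) = (-1 + x)*2 = -2 + 2*x)
X(-8, -11)/471 - 133*1/(2*(-4 - 11)) = (-2 + 2*(-11))/471 - 133*1/(2*(-4 - 11)) = (-2 - 22)*(1/471) - 133/(2*(-15)) = -24*1/471 - 133/(-30) = -8/157 - 133*(-1/30) = -8/157 + 133/30 = 20641/4710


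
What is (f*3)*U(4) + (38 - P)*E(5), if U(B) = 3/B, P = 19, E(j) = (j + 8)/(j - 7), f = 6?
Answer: -110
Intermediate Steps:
E(j) = (8 + j)/(-7 + j)
(f*3)*U(4) + (38 - P)*E(5) = (6*3)*(3/4) + (38 - 1*19)*((8 + 5)/(-7 + 5)) = 18*(3*(¼)) + (38 - 19)*(13/(-2)) = 18*(¾) + 19*(-½*13) = 27/2 + 19*(-13/2) = 27/2 - 247/2 = -110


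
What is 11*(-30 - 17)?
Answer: -517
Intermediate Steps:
11*(-30 - 17) = 11*(-47) = -517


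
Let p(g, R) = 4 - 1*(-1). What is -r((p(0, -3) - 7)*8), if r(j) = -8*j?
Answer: -128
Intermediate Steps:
p(g, R) = 5 (p(g, R) = 4 + 1 = 5)
-r((p(0, -3) - 7)*8) = -(-8)*(5 - 7)*8 = -(-8)*(-2*8) = -(-8)*(-16) = -1*128 = -128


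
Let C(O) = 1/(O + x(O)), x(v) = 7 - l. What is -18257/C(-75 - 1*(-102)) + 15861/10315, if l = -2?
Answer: -6779538519/10315 ≈ -6.5725e+5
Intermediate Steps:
x(v) = 9 (x(v) = 7 - 1*(-2) = 7 + 2 = 9)
C(O) = 1/(9 + O) (C(O) = 1/(O + 9) = 1/(9 + O))
-18257/C(-75 - 1*(-102)) + 15861/10315 = -(-1204962 + 1862214) + 15861/10315 = -18257/(1/(9 + (-75 + 102))) + 15861*(1/10315) = -18257/(1/(9 + 27)) + 15861/10315 = -18257/(1/36) + 15861/10315 = -18257/1/36 + 15861/10315 = -18257*36 + 15861/10315 = -657252 + 15861/10315 = -6779538519/10315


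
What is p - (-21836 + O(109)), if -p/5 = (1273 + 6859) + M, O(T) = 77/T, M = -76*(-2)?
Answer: -2134733/109 ≈ -19585.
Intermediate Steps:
M = 152
p = -41420 (p = -5*((1273 + 6859) + 152) = -5*(8132 + 152) = -5*8284 = -41420)
p - (-21836 + O(109)) = -41420 - (-21836 + 77/109) = -41420 - 1*(-2380047/109) = -41420 + 2380047/109 = -2134733/109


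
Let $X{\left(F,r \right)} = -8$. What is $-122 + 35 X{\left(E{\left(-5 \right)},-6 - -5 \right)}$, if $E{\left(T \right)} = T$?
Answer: $-402$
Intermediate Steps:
$-122 + 35 X{\left(E{\left(-5 \right)},-6 - -5 \right)} = -122 + 35 \left(-8\right) = -122 - 280 = -402$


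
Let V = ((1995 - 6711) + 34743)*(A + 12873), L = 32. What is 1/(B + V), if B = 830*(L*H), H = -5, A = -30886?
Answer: -1/541009151 ≈ -1.8484e-9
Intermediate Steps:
V = -540876351 (V = ((1995 - 6711) + 34743)*(-30886 + 12873) = (-4716 + 34743)*(-18013) = 30027*(-18013) = -540876351)
B = -132800 (B = 830*(32*(-5)) = 830*(-160) = -132800)
1/(B + V) = 1/(-132800 - 540876351) = 1/(-541009151) = -1/541009151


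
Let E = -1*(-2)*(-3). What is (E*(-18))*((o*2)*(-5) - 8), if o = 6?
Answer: -7344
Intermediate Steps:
E = -6 (E = 2*(-3) = -6)
(E*(-18))*((o*2)*(-5) - 8) = (-6*(-18))*((6*2)*(-5) - 8) = 108*(12*(-5) - 8) = 108*(-60 - 8) = 108*(-68) = -7344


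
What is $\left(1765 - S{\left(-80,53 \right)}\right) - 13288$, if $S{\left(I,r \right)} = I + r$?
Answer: $-11496$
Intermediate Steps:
$\left(1765 - S{\left(-80,53 \right)}\right) - 13288 = \left(1765 - \left(-80 + 53\right)\right) - 13288 = \left(1765 - -27\right) - 13288 = \left(1765 + 27\right) - 13288 = 1792 - 13288 = -11496$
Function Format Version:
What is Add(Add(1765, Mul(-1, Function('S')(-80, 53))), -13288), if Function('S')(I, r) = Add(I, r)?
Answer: -11496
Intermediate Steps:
Add(Add(1765, Mul(-1, Function('S')(-80, 53))), -13288) = Add(Add(1765, Mul(-1, Add(-80, 53))), -13288) = Add(Add(1765, Mul(-1, -27)), -13288) = Add(Add(1765, 27), -13288) = Add(1792, -13288) = -11496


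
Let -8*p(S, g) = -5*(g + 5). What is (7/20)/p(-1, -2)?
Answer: 14/75 ≈ 0.18667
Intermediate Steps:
p(S, g) = 25/8 + 5*g/8 (p(S, g) = -(-5)*(g + 5)/8 = -(-5)*(5 + g)/8 = -(-25 - 5*g)/8 = 25/8 + 5*g/8)
(7/20)/p(-1, -2) = (7/20)/(25/8 + (5/8)*(-2)) = (7*(1/20))/(25/8 - 5/4) = 7/(20*(15/8)) = (7/20)*(8/15) = 14/75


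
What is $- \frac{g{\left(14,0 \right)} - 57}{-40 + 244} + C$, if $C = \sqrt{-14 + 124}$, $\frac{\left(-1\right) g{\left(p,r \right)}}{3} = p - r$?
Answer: $\frac{33}{68} + \sqrt{110} \approx 10.973$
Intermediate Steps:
$g{\left(p,r \right)} = - 3 p + 3 r$ ($g{\left(p,r \right)} = - 3 \left(p - r\right) = - 3 p + 3 r$)
$C = \sqrt{110} \approx 10.488$
$- \frac{g{\left(14,0 \right)} - 57}{-40 + 244} + C = - \frac{\left(\left(-3\right) 14 + 3 \cdot 0\right) - 57}{-40 + 244} + \sqrt{110} = - \frac{\left(-42 + 0\right) - 57}{204} + \sqrt{110} = - \frac{-42 - 57}{204} + \sqrt{110} = - \frac{-99}{204} + \sqrt{110} = \left(-1\right) \left(- \frac{33}{68}\right) + \sqrt{110} = \frac{33}{68} + \sqrt{110}$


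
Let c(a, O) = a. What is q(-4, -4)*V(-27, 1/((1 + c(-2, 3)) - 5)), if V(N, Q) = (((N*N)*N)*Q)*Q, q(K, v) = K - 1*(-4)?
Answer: 0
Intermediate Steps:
q(K, v) = 4 + K (q(K, v) = K + 4 = 4 + K)
V(N, Q) = N³*Q² (V(N, Q) = ((N²*N)*Q)*Q = (N³*Q)*Q = (Q*N³)*Q = N³*Q²)
q(-4, -4)*V(-27, 1/((1 + c(-2, 3)) - 5)) = (4 - 4)*((-27)³*(1/((1 - 2) - 5))²) = 0*(-19683/(-1 - 5)²) = 0*(-19683*(1/(-6))²) = 0*(-19683*(-⅙)²) = 0*(-19683*1/36) = 0*(-2187/4) = 0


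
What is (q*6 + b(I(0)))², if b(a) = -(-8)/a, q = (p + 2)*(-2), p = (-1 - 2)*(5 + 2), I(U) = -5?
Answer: 1281424/25 ≈ 51257.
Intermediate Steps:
p = -21 (p = -3*7 = -21)
q = 38 (q = (-21 + 2)*(-2) = -19*(-2) = 38)
b(a) = 8/a
(q*6 + b(I(0)))² = (38*6 + 8/(-5))² = (228 + 8*(-⅕))² = (228 - 8/5)² = (1132/5)² = 1281424/25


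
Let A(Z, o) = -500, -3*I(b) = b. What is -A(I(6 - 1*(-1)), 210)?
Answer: 500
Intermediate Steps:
I(b) = -b/3
-A(I(6 - 1*(-1)), 210) = -1*(-500) = 500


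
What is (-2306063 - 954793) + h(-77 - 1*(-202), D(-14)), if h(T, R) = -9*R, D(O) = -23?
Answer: -3260649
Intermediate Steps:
(-2306063 - 954793) + h(-77 - 1*(-202), D(-14)) = (-2306063 - 954793) - 9*(-23) = -3260856 + 207 = -3260649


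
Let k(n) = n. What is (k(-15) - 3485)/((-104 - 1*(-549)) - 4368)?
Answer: 3500/3923 ≈ 0.89217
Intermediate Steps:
(k(-15) - 3485)/((-104 - 1*(-549)) - 4368) = (-15 - 3485)/((-104 - 1*(-549)) - 4368) = -3500/((-104 + 549) - 4368) = -3500/(445 - 4368) = -3500/(-3923) = -3500*(-1/3923) = 3500/3923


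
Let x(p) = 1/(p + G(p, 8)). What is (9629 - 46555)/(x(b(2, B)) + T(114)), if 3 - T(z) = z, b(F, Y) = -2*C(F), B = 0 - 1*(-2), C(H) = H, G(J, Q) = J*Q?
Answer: 1329336/3997 ≈ 332.58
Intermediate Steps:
B = 2 (B = 0 + 2 = 2)
b(F, Y) = -2*F
x(p) = 1/(9*p) (x(p) = 1/(p + p*8) = 1/(p + 8*p) = 1/(9*p))
T(z) = 3 - z
(9629 - 46555)/(x(b(2, B)) + T(114)) = (9629 - 46555)/(1/(9*((-2*2))) + (3 - 1*114)) = -36926/((1/9)/(-4) + (3 - 114)) = -36926/((1/9)*(-1/4) - 111) = -36926/(-1/36 - 111) = -36926/(-3997/36) = -36926*(-36/3997) = 1329336/3997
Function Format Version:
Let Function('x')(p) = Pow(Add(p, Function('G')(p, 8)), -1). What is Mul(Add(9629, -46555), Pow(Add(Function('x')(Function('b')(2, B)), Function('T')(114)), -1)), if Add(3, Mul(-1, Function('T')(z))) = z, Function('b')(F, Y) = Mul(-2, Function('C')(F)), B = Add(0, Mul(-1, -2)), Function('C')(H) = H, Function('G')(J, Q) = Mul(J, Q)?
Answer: Rational(1329336, 3997) ≈ 332.58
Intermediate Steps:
B = 2 (B = Add(0, 2) = 2)
Function('b')(F, Y) = Mul(-2, F)
Function('x')(p) = Mul(Rational(1, 9), Pow(p, -1)) (Function('x')(p) = Pow(Add(p, Mul(p, 8)), -1) = Pow(Add(p, Mul(8, p)), -1) = Pow(Mul(9, p), -1) = Mul(Rational(1, 9), Pow(p, -1)))
Function('T')(z) = Add(3, Mul(-1, z))
Mul(Add(9629, -46555), Pow(Add(Function('x')(Function('b')(2, B)), Function('T')(114)), -1)) = Mul(Add(9629, -46555), Pow(Add(Mul(Rational(1, 9), Pow(Mul(-2, 2), -1)), Add(3, Mul(-1, 114))), -1)) = Mul(-36926, Pow(Add(Mul(Rational(1, 9), Pow(-4, -1)), Add(3, -114)), -1)) = Mul(-36926, Pow(Add(Mul(Rational(1, 9), Rational(-1, 4)), -111), -1)) = Mul(-36926, Pow(Add(Rational(-1, 36), -111), -1)) = Mul(-36926, Pow(Rational(-3997, 36), -1)) = Mul(-36926, Rational(-36, 3997)) = Rational(1329336, 3997)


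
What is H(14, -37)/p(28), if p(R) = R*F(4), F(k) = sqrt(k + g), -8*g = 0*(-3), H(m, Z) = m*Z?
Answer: -37/4 ≈ -9.2500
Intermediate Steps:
H(m, Z) = Z*m
g = 0 (g = -0*(-3) = -1/8*0 = 0)
F(k) = sqrt(k) (F(k) = sqrt(k + 0) = sqrt(k))
p(R) = 2*R (p(R) = R*sqrt(4) = R*2 = 2*R)
H(14, -37)/p(28) = (-37*14)/((2*28)) = -518/56 = -518*1/56 = -37/4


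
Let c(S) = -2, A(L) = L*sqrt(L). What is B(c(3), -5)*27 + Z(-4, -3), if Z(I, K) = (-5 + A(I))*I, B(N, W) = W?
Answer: -115 + 32*I ≈ -115.0 + 32.0*I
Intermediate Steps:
A(L) = L**(3/2)
Z(I, K) = I*(-5 + I**(3/2)) (Z(I, K) = (-5 + I**(3/2))*I = I*(-5 + I**(3/2)))
B(c(3), -5)*27 + Z(-4, -3) = -5*27 - 4*(-5 + (-4)**(3/2)) = -135 - 4*(-5 - 8*I) = -135 + (20 + 32*I) = -115 + 32*I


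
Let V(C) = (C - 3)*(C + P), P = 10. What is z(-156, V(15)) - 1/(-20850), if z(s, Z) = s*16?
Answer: -52041599/20850 ≈ -2496.0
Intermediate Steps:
V(C) = (-3 + C)*(10 + C) (V(C) = (C - 3)*(C + 10) = (-3 + C)*(10 + C))
z(s, Z) = 16*s
z(-156, V(15)) - 1/(-20850) = 16*(-156) - 1/(-20850) = -2496 - 1*(-1/20850) = -2496 + 1/20850 = -52041599/20850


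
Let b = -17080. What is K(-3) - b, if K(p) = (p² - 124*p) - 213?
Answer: 17248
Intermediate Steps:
K(p) = -213 + p² - 124*p
K(-3) - b = (-213 + (-3)² - 124*(-3)) - 1*(-17080) = (-213 + 9 + 372) + 17080 = 168 + 17080 = 17248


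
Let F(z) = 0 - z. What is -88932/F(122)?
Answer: 44466/61 ≈ 728.95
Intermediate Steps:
F(z) = -z
-88932/F(122) = -88932/((-1*122)) = -88932/(-122) = -88932*(-1/122) = 44466/61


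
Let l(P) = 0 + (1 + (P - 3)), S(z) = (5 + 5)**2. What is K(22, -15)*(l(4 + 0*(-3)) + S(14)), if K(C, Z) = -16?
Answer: -1632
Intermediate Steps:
S(z) = 100 (S(z) = 10**2 = 100)
l(P) = -2 + P (l(P) = 0 + (1 + (-3 + P)) = 0 + (-2 + P) = -2 + P)
K(22, -15)*(l(4 + 0*(-3)) + S(14)) = -16*((-2 + (4 + 0*(-3))) + 100) = -16*((-2 + (4 + 0)) + 100) = -16*((-2 + 4) + 100) = -16*(2 + 100) = -16*102 = -1632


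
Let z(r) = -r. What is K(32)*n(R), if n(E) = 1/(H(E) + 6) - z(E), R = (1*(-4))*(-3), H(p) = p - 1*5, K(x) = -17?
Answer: -2669/13 ≈ -205.31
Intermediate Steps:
H(p) = -5 + p (H(p) = p - 5 = -5 + p)
R = 12 (R = -4*(-3) = 12)
n(E) = E + 1/(1 + E) (n(E) = 1/((-5 + E) + 6) - (-1)*E = 1/(1 + E) + E = E + 1/(1 + E))
K(32)*n(R) = -17*(1 + 12 + 12**2)/(1 + 12) = -17*(1 + 12 + 144)/13 = -17*157/13 = -2669/13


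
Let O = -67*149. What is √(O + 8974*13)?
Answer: √106679 ≈ 326.62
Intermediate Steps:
O = -9983
√(O + 8974*13) = √(-9983 + 8974*13) = √(-9983 + 116662) = √106679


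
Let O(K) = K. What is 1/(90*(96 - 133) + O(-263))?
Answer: -1/3593 ≈ -0.00027832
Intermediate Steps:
1/(90*(96 - 133) + O(-263)) = 1/(90*(96 - 133) - 263) = 1/(90*(-37) - 263) = 1/(-3330 - 263) = 1/(-3593) = -1/3593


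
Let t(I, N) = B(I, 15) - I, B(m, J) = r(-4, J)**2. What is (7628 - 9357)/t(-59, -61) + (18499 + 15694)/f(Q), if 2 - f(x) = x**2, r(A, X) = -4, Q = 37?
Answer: -4928018/102525 ≈ -48.067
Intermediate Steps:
B(m, J) = 16 (B(m, J) = (-4)**2 = 16)
t(I, N) = 16 - I
f(x) = 2 - x**2
(7628 - 9357)/t(-59, -61) + (18499 + 15694)/f(Q) = (7628 - 9357)/(16 - 1*(-59)) + (18499 + 15694)/(2 - 1*37**2) = -1729/(16 + 59) + 34193/(2 - 1*1369) = -1729/75 + 34193/(2 - 1369) = -1729*1/75 + 34193/(-1367) = -1729/75 + 34193*(-1/1367) = -1729/75 - 34193/1367 = -4928018/102525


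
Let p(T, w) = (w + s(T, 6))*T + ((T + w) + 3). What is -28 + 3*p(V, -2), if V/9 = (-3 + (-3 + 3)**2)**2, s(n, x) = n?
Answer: 19415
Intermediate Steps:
V = 81 (V = 9*(-3 + (-3 + 3)**2)**2 = 9*(-3 + 0**2)**2 = 9*(-3 + 0)**2 = 9*(-3)**2 = 9*9 = 81)
p(T, w) = 3 + T + w + T*(T + w) (p(T, w) = (w + T)*T + ((T + w) + 3) = (T + w)*T + (3 + T + w) = T*(T + w) + (3 + T + w) = 3 + T + w + T*(T + w))
-28 + 3*p(V, -2) = -28 + 3*(3 + 81 - 2 + 81**2 + 81*(-2)) = -28 + 3*(3 + 81 - 2 + 6561 - 162) = -28 + 3*6481 = -28 + 19443 = 19415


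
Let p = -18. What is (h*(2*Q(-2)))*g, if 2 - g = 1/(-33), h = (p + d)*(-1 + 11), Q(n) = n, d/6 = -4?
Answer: 37520/11 ≈ 3410.9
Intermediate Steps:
d = -24 (d = 6*(-4) = -24)
h = -420 (h = (-18 - 24)*(-1 + 11) = -42*10 = -420)
g = 67/33 (g = 2 - 1/(-33) = 2 - 1*(-1/33) = 2 + 1/33 = 67/33 ≈ 2.0303)
(h*(2*Q(-2)))*g = -840*(-2)*(67/33) = -420*(-4)*(67/33) = 1680*(67/33) = 37520/11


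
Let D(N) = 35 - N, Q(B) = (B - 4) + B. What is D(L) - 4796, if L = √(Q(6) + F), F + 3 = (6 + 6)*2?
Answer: -4761 - √29 ≈ -4766.4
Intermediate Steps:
F = 21 (F = -3 + (6 + 6)*2 = -3 + 12*2 = -3 + 24 = 21)
Q(B) = -4 + 2*B (Q(B) = (-4 + B) + B = -4 + 2*B)
L = √29 (L = √((-4 + 2*6) + 21) = √((-4 + 12) + 21) = √(8 + 21) = √29 ≈ 5.3852)
D(L) - 4796 = (35 - √29) - 4796 = -4761 - √29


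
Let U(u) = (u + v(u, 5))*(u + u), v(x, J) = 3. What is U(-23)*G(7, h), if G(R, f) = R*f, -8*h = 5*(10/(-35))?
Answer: 1150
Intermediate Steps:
h = 5/28 (h = -5*10/(-35)/8 = -5*10*(-1/35)/8 = -5*(-2)/(8*7) = -1/8*(-10/7) = 5/28 ≈ 0.17857)
U(u) = 2*u*(3 + u) (U(u) = (u + 3)*(u + u) = (3 + u)*(2*u) = 2*u*(3 + u))
U(-23)*G(7, h) = (2*(-23)*(3 - 23))*(7*(5/28)) = (2*(-23)*(-20))*(5/4) = 920*(5/4) = 1150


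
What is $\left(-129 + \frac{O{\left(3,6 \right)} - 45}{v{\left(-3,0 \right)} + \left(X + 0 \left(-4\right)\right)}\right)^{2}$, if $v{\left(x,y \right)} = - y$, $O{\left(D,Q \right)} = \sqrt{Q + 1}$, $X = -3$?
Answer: $\frac{\left(342 + \sqrt{7}\right)^{2}}{9} \approx 13198.0$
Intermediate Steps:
$O{\left(D,Q \right)} = \sqrt{1 + Q}$
$\left(-129 + \frac{O{\left(3,6 \right)} - 45}{v{\left(-3,0 \right)} + \left(X + 0 \left(-4\right)\right)}\right)^{2} = \left(-129 + \frac{\sqrt{1 + 6} - 45}{\left(-1\right) 0 + \left(-3 + 0 \left(-4\right)\right)}\right)^{2} = \left(-129 + \frac{\sqrt{7} - 45}{0 + \left(-3 + 0\right)}\right)^{2} = \left(-129 + \frac{-45 + \sqrt{7}}{0 - 3}\right)^{2} = \left(-129 + \frac{-45 + \sqrt{7}}{-3}\right)^{2} = \left(-129 + \left(-45 + \sqrt{7}\right) \left(- \frac{1}{3}\right)\right)^{2} = \left(-129 + \left(15 - \frac{\sqrt{7}}{3}\right)\right)^{2} = \left(-114 - \frac{\sqrt{7}}{3}\right)^{2}$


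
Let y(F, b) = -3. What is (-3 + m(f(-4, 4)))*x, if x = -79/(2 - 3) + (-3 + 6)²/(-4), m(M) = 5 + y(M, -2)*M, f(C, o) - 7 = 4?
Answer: -9517/4 ≈ -2379.3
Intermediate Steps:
f(C, o) = 11 (f(C, o) = 7 + 4 = 11)
m(M) = 5 - 3*M
x = 307/4 (x = -79/(-1) + 3²*(-¼) = -79*(-1) + 9*(-¼) = 79 - 9/4 = 307/4 ≈ 76.750)
(-3 + m(f(-4, 4)))*x = (-3 + (5 - 3*11))*(307/4) = (-3 + (5 - 33))*(307/4) = (-3 - 28)*(307/4) = -31*307/4 = -9517/4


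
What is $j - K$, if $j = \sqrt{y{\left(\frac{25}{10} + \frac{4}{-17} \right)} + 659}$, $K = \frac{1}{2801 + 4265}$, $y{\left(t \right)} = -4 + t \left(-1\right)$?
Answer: $- \frac{1}{7066} + \frac{\sqrt{754562}}{34} \approx 25.549$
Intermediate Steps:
$y{\left(t \right)} = -4 - t$
$K = \frac{1}{7066} \approx 0.00014152$
$j = \frac{\sqrt{754562}}{34}$ ($j = \sqrt{\left(-4 - \left(\frac{25}{10} + \frac{4}{-17}\right)\right) + 659} = \sqrt{\left(-4 - \left(25 \cdot \frac{1}{10} + 4 \left(- \frac{1}{17}\right)\right)\right) + 659} = \sqrt{\left(-4 - \left(\frac{5}{2} - \frac{4}{17}\right)\right) + 659} = \sqrt{\left(-4 - \frac{77}{34}\right) + 659} = \sqrt{- \frac{213}{34} + 659} = \sqrt{\frac{22193}{34}} = \frac{\sqrt{754562}}{34} \approx 25.549$)
$j - K = \frac{\sqrt{754562}}{34} - \frac{1}{7066} = - \frac{1}{7066} + \frac{\sqrt{754562}}{34}$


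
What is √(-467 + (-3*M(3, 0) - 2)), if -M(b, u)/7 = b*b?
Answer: 2*I*√70 ≈ 16.733*I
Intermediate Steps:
M(b, u) = -7*b² (M(b, u) = -7*b*b = -7*b²)
√(-467 + (-3*M(3, 0) - 2)) = √(-467 + (-(-21)*3² - 2)) = √(-467 + (-(-21)*9 - 2)) = √(-467 + (-3*(-63) - 2)) = √(-467 + (189 - 2)) = √(-467 + 187) = √(-280) = 2*I*√70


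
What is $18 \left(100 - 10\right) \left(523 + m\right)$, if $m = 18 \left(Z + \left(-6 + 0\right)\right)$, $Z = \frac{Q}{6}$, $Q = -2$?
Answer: $662580$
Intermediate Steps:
$Z = - \frac{1}{3}$ ($Z = - \frac{2}{6} = \left(-2\right) \frac{1}{6} = - \frac{1}{3} \approx -0.33333$)
$m = -114$ ($m = 18 \left(- \frac{1}{3} + \left(-6 + 0\right)\right) = 18 \left(- \frac{1}{3} - 6\right) = 18 \left(- \frac{19}{3}\right) = -114$)
$18 \left(100 - 10\right) \left(523 + m\right) = 18 \left(100 - 10\right) \left(523 - 114\right) = 18 \cdot 90 \cdot 409 = 18 \cdot 36810 = 662580$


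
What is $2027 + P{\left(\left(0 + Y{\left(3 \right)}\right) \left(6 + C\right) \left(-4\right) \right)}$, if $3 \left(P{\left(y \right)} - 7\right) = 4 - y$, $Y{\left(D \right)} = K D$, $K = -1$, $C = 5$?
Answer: $\frac{5974}{3} \approx 1991.3$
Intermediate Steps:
$Y{\left(D \right)} = - D$
$P{\left(y \right)} = \frac{25}{3} - \frac{y}{3}$ ($P{\left(y \right)} = 7 + \frac{4 - y}{3} = 7 - \left(- \frac{4}{3} + \frac{y}{3}\right) = \frac{25}{3} - \frac{y}{3}$)
$2027 + P{\left(\left(0 + Y{\left(3 \right)}\right) \left(6 + C\right) \left(-4\right) \right)} = 2027 + \left(\frac{25}{3} - \frac{\left(0 - 3\right) \left(6 + 5\right) \left(-4\right)}{3}\right) = 2027 + \left(\frac{25}{3} - \frac{\left(0 - 3\right) 11 \left(-4\right)}{3}\right) = 2027 + \left(\frac{25}{3} - \frac{\left(-3\right) \left(-44\right)}{3}\right) = 2027 + \left(\frac{25}{3} - 44\right) = 2027 - \frac{107}{3} = \frac{5974}{3}$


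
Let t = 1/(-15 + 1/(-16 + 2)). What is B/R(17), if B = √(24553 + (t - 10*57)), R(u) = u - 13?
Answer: √1067744189/844 ≈ 38.716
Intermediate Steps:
R(u) = -13 + u
t = -14/211 (t = 1/(-15 + 1/(-14)) = 1/(-15 - 1/14) = 1/(-211/14) = -14/211 ≈ -0.066351)
B = √1067744189/211 (B = √(24553 + (-14/211 - 10*57)) = √(24553 + (-14/211 - 570)) = √(24553 - 120284/211) = √(5060399/211) = √1067744189/211 ≈ 154.86)
B/R(17) = (√1067744189/211)/(-13 + 17) = (√1067744189/211)/4 = (√1067744189/211)*(¼) = √1067744189/844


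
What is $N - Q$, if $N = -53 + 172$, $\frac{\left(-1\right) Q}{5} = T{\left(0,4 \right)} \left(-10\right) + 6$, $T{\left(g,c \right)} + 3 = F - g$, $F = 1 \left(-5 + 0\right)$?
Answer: $549$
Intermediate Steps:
$F = -5$ ($F = 1 \left(-5\right) = -5$)
$T{\left(g,c \right)} = -8 - g$ ($T{\left(g,c \right)} = -3 - \left(5 + g\right) = -8 - g$)
$Q = -430$ ($Q = - 5 \left(\left(-8 - 0\right) \left(-10\right) + 6\right) = - 5 \left(\left(-8 + 0\right) \left(-10\right) + 6\right) = - 5 \left(\left(-8\right) \left(-10\right) + 6\right) = - 5 \left(80 + 6\right) = \left(-5\right) 86 = -430$)
$N = 119$
$N - Q = 119 - -430 = 119 + 430 = 549$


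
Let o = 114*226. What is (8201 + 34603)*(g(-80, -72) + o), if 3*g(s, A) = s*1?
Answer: 1101660816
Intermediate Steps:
g(s, A) = s/3 (g(s, A) = (s*1)/3 = s/3)
o = 25764
(8201 + 34603)*(g(-80, -72) + o) = (8201 + 34603)*((⅓)*(-80) + 25764) = 42804*(-80/3 + 25764) = 42804*(77212/3) = 1101660816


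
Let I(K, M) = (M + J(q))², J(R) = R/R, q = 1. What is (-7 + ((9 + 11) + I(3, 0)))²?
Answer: 196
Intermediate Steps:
J(R) = 1
I(K, M) = (1 + M)² (I(K, M) = (M + 1)² = (1 + M)²)
(-7 + ((9 + 11) + I(3, 0)))² = (-7 + ((9 + 11) + (1 + 0)²))² = (-7 + (20 + 1²))² = (-7 + (20 + 1))² = (-7 + 21)² = 14² = 196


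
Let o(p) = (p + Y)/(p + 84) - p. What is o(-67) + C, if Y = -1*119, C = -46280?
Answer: -785807/17 ≈ -46224.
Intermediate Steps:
Y = -119
o(p) = -p + (-119 + p)/(84 + p) (o(p) = (p - 119)/(p + 84) - p = (-119 + p)/(84 + p) - p = -p + (-119 + p)/(84 + p))
o(-67) + C = (-119 - 1*(-67)² - 83*(-67))/(84 - 67) - 46280 = (-119 - 1*4489 + 5561)/17 - 46280 = (-119 - 4489 + 5561)/17 - 46280 = (1/17)*953 - 46280 = 953/17 - 46280 = -785807/17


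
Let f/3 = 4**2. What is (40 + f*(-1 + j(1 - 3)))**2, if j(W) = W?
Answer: 10816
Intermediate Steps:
f = 48 (f = 3*4**2 = 3*16 = 48)
(40 + f*(-1 + j(1 - 3)))**2 = (40 + 48*(-1 + (1 - 3)))**2 = (40 + 48*(-1 - 2))**2 = (40 + 48*(-3))**2 = (40 - 144)**2 = (-104)**2 = 10816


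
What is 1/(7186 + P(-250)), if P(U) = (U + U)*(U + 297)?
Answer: -1/16314 ≈ -6.1297e-5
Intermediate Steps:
P(U) = 2*U*(297 + U) (P(U) = (2*U)*(297 + U) = 2*U*(297 + U))
1/(7186 + P(-250)) = 1/(7186 + 2*(-250)*(297 - 250)) = 1/(7186 + 2*(-250)*47) = 1/(7186 - 23500) = 1/(-16314) = -1/16314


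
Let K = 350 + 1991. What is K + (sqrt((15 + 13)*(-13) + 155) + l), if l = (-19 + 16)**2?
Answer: 2350 + I*sqrt(209) ≈ 2350.0 + 14.457*I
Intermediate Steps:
K = 2341
l = 9 (l = (-3)**2 = 9)
K + (sqrt((15 + 13)*(-13) + 155) + l) = 2341 + (sqrt((15 + 13)*(-13) + 155) + 9) = 2341 + (sqrt(28*(-13) + 155) + 9) = 2341 + (sqrt(-364 + 155) + 9) = 2341 + (sqrt(-209) + 9) = 2341 + (I*sqrt(209) + 9) = 2341 + (9 + I*sqrt(209)) = 2350 + I*sqrt(209)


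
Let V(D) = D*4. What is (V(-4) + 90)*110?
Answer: 8140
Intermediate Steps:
V(D) = 4*D
(V(-4) + 90)*110 = (4*(-4) + 90)*110 = (-16 + 90)*110 = 74*110 = 8140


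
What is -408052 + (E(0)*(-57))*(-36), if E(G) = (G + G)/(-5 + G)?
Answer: -408052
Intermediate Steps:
E(G) = 2*G/(-5 + G) (E(G) = (2*G)/(-5 + G) = 2*G/(-5 + G))
-408052 + (E(0)*(-57))*(-36) = -408052 + ((2*0/(-5 + 0))*(-57))*(-36) = -408052 + ((2*0/(-5))*(-57))*(-36) = -408052 + ((2*0*(-⅕))*(-57))*(-36) = -408052 + (0*(-57))*(-36) = -408052 + 0*(-36) = -408052 + 0 = -408052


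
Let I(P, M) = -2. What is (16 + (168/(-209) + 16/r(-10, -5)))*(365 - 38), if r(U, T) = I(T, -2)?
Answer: 491808/209 ≈ 2353.1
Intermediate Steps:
r(U, T) = -2
(16 + (168/(-209) + 16/r(-10, -5)))*(365 - 38) = (16 + (168/(-209) + 16/(-2)))*(365 - 38) = (16 + (168*(-1/209) + 16*(-1/2)))*327 = (16 + (-168/209 - 8))*327 = (16 - 1840/209)*327 = (1504/209)*327 = 491808/209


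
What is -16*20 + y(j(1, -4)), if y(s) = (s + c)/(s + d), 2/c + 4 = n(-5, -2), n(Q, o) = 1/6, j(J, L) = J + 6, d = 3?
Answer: -73451/230 ≈ -319.35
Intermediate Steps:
j(J, L) = 6 + J
n(Q, o) = ⅙
c = -12/23 (c = 2/(-4 + ⅙) = 2/(-23/6) = 2*(-6/23) = -12/23 ≈ -0.52174)
y(s) = (-12/23 + s)/(3 + s) (y(s) = (s - 12/23)/(s + 3) = (-12/23 + s)/(3 + s))
-16*20 + y(j(1, -4)) = -16*20 + (-12/23 + (6 + 1))/(3 + (6 + 1)) = -320 + (-12/23 + 7)/(3 + 7) = -320 + (149/23)/10 = -320 + (⅒)*(149/23) = -320 + 149/230 = -73451/230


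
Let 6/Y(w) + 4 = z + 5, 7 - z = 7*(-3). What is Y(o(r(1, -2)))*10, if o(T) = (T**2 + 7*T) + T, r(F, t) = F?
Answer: 60/29 ≈ 2.0690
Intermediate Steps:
z = 28 (z = 7 - 7*(-3) = 7 - 1*(-21) = 7 + 21 = 28)
o(T) = T**2 + 8*T
Y(w) = 6/29 (Y(w) = 6/(-4 + (28 + 5)) = 6/(-4 + 33) = 6/29)
Y(o(r(1, -2)))*10 = (6/29)*10 = 60/29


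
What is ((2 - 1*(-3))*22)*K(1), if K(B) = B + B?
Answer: 220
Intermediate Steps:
K(B) = 2*B
((2 - 1*(-3))*22)*K(1) = ((2 - 1*(-3))*22)*(2*1) = ((2 + 3)*22)*2 = (5*22)*2 = 110*2 = 220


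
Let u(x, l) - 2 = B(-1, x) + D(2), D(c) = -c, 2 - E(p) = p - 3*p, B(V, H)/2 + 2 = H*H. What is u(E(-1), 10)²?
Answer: 16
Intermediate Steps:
B(V, H) = -4 + 2*H² (B(V, H) = -4 + 2*(H*H) = -4 + 2*H²)
E(p) = 2 + 2*p (E(p) = 2 - (p - 3*p) = 2 - (-2)*p = 2 + 2*p)
u(x, l) = -4 + 2*x² (u(x, l) = 2 + ((-4 + 2*x²) - 1*2) = 2 + ((-4 + 2*x²) - 2) = 2 + (-6 + 2*x²) = -4 + 2*x²)
u(E(-1), 10)² = (-4 + 2*(2 + 2*(-1))²)² = (-4 + 2*(2 - 2)²)² = (-4 + 2*0²)² = (-4 + 2*0)² = (-4 + 0)² = (-4)² = 16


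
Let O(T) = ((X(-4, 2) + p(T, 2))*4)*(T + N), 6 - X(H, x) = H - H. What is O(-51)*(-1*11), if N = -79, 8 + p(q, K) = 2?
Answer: 0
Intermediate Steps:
p(q, K) = -6 (p(q, K) = -8 + 2 = -6)
X(H, x) = 6 (X(H, x) = 6 - (H - H) = 6 - 1*0 = 6 + 0 = 6)
O(T) = 0 (O(T) = ((6 - 6)*4)*(T - 79) = (0*4)*(-79 + T) = 0*(-79 + T) = 0)
O(-51)*(-1*11) = 0*(-1*11) = 0*(-11) = 0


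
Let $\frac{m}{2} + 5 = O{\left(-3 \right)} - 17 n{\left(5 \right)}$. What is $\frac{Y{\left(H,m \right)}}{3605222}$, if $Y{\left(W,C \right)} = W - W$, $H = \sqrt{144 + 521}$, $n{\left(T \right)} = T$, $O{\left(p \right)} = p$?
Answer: $0$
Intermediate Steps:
$m = -186$ ($m = -10 + 2 \left(-3 - 85\right) = -10 + 2 \left(-88\right) = -10 - 176 = -186$)
$H = \sqrt{665} \approx 25.788$
$Y{\left(W,C \right)} = 0$
$\frac{Y{\left(H,m \right)}}{3605222} = \frac{0}{3605222} = 0 \cdot \frac{1}{3605222} = 0$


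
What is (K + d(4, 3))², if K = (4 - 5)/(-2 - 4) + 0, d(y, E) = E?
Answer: 361/36 ≈ 10.028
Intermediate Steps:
K = ⅙ (K = -1/(-6) + 0 = -1*(-⅙) + 0 = ⅙ + 0 = ⅙ ≈ 0.16667)
(K + d(4, 3))² = (⅙ + 3)² = (19/6)² = 361/36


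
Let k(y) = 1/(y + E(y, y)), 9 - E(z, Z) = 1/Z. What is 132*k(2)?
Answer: 88/7 ≈ 12.571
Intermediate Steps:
E(z, Z) = 9 - 1/Z
k(y) = 1/(9 + y - 1/y) (k(y) = 1/(y + (9 - 1/y)) = 1/(9 + y - 1/y))
132*k(2) = 132*(2/(-1 + 2² + 9*2)) = 132*(2/(-1 + 4 + 18)) = 132*(2/21) = 88/7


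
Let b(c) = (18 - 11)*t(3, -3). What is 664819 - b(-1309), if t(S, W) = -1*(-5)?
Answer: 664784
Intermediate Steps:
t(S, W) = 5
b(c) = 35 (b(c) = (18 - 11)*5 = 7*5 = 35)
664819 - b(-1309) = 664819 - 1*35 = 664819 - 35 = 664784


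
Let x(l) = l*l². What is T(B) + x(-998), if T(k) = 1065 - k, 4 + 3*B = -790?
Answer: -2982031987/3 ≈ -9.9401e+8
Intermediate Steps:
B = -794/3 (B = -4/3 + (⅓)*(-790) = -4/3 - 790/3 = -794/3 ≈ -264.67)
x(l) = l³
T(B) + x(-998) = (1065 - 1*(-794/3)) + (-998)³ = (1065 + 794/3) - 994011992 = 3989/3 - 994011992 = -2982031987/3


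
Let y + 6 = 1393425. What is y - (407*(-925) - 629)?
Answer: 1770523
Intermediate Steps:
y = 1393419 (y = -6 + 1393425 = 1393419)
y - (407*(-925) - 629) = 1393419 - (407*(-925) - 629) = 1393419 - (-376475 - 629) = 1393419 - 1*(-377104) = 1393419 + 377104 = 1770523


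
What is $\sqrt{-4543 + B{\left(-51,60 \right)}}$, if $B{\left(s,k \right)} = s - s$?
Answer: $i \sqrt{4543} \approx 67.402 i$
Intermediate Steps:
$B{\left(s,k \right)} = 0$
$\sqrt{-4543 + B{\left(-51,60 \right)}} = \sqrt{-4543 + 0} = \sqrt{-4543} = i \sqrt{4543}$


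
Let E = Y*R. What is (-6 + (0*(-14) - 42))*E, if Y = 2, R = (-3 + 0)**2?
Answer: -864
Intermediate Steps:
R = 9 (R = (-3)**2 = 9)
E = 18 (E = 2*9 = 18)
(-6 + (0*(-14) - 42))*E = (-6 + (0*(-14) - 42))*18 = (-6 + (0 - 42))*18 = (-6 - 42)*18 = -48*18 = -864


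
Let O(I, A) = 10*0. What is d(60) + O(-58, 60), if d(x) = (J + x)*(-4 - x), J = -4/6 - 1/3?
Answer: -3776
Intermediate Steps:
O(I, A) = 0
J = -1 (J = -4*1/6 - 1*1/3 = -2/3 - 1/3 = -1)
d(x) = (-1 + x)*(-4 - x)
d(60) + O(-58, 60) = (4 - 1*60**2 - 3*60) + 0 = (4 - 1*3600 - 180) + 0 = (4 - 3600 - 180) + 0 = -3776 + 0 = -3776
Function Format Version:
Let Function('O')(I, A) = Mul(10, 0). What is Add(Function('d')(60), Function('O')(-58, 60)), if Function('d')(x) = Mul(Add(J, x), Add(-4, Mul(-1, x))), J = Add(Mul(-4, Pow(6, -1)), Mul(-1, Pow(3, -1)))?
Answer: -3776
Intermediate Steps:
Function('O')(I, A) = 0
J = -1 (J = Add(Mul(-4, Rational(1, 6)), Mul(-1, Rational(1, 3))) = Add(Rational(-2, 3), Rational(-1, 3)) = -1)
Function('d')(x) = Mul(Add(-1, x), Add(-4, Mul(-1, x)))
Add(Function('d')(60), Function('O')(-58, 60)) = Add(Add(4, Mul(-1, Pow(60, 2)), Mul(-3, 60)), 0) = Add(Add(4, Mul(-1, 3600), -180), 0) = Add(Add(4, -3600, -180), 0) = Add(-3776, 0) = -3776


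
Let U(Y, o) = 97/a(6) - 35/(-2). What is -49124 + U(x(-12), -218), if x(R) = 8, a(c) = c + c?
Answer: -589181/12 ≈ -49098.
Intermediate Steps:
a(c) = 2*c
U(Y, o) = 307/12 (U(Y, o) = 97/((2*6)) - 35/(-2) = 97/12 - 35*(-1/2) = 97*(1/12) + 35/2 = 97/12 + 35/2 = 307/12)
-49124 + U(x(-12), -218) = -49124 + 307/12 = -589181/12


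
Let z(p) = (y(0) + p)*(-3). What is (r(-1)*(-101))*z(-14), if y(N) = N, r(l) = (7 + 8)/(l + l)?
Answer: 31815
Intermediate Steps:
r(l) = 15/(2*l) (r(l) = 15/((2*l)) = 15*(1/(2*l)) = 15/(2*l))
z(p) = -3*p (z(p) = (0 + p)*(-3) = p*(-3) = -3*p)
(r(-1)*(-101))*z(-14) = (((15/2)/(-1))*(-101))*(-3*(-14)) = (((15/2)*(-1))*(-101))*42 = -15/2*(-101)*42 = (1515/2)*42 = 31815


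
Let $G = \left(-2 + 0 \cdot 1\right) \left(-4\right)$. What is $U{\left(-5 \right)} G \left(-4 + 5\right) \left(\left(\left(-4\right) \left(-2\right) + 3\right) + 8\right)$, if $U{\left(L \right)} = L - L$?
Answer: $0$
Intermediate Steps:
$G = 8$ ($G = \left(-2 + 0\right) \left(-4\right) = \left(-2\right) \left(-4\right) = 8$)
$U{\left(L \right)} = 0$
$U{\left(-5 \right)} G \left(-4 + 5\right) \left(\left(\left(-4\right) \left(-2\right) + 3\right) + 8\right) = 0 \cdot 8 \left(-4 + 5\right) \left(\left(\left(-4\right) \left(-2\right) + 3\right) + 8\right) = 0 \cdot 1 \left(\left(8 + 3\right) + 8\right) = 0 \cdot 1 \left(11 + 8\right) = 0 \cdot 1 \cdot 19 = 0 \cdot 19 = 0$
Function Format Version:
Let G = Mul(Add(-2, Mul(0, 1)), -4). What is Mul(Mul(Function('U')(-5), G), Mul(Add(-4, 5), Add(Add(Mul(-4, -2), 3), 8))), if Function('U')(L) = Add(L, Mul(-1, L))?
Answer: 0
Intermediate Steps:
G = 8 (G = Mul(Add(-2, 0), -4) = Mul(-2, -4) = 8)
Function('U')(L) = 0
Mul(Mul(Function('U')(-5), G), Mul(Add(-4, 5), Add(Add(Mul(-4, -2), 3), 8))) = Mul(Mul(0, 8), Mul(Add(-4, 5), Add(Add(Mul(-4, -2), 3), 8))) = Mul(0, Mul(1, Add(Add(8, 3), 8))) = Mul(0, Mul(1, Add(11, 8))) = Mul(0, Mul(1, 19)) = Mul(0, 19) = 0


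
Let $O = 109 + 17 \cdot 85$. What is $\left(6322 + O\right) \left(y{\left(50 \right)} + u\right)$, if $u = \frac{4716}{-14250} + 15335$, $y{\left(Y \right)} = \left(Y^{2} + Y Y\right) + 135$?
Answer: $\frac{382895394464}{2375} \approx 1.6122 \cdot 10^{8}$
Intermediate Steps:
$y{\left(Y \right)} = 135 + 2 Y^{2}$ ($y{\left(Y \right)} = \left(Y^{2} + Y^{2}\right) + 135 = 2 Y^{2} + 135 = 135 + 2 Y^{2}$)
$O = 1554$ ($O = 109 + 1445 = 1554$)
$u = \frac{36419839}{2375}$ ($u = 4716 \left(- \frac{1}{14250}\right) + 15335 = - \frac{786}{2375} + 15335 = \frac{36419839}{2375} \approx 15335.0$)
$\left(6322 + O\right) \left(y{\left(50 \right)} + u\right) = \left(6322 + 1554\right) \left(\left(135 + 2 \cdot 50^{2}\right) + \frac{36419839}{2375}\right) = 7876 \left(\left(135 + 2 \cdot 2500\right) + \frac{36419839}{2375}\right) = 7876 \left(\left(135 + 5000\right) + \frac{36419839}{2375}\right) = 7876 \left(5135 + \frac{36419839}{2375}\right) = 7876 \cdot \frac{48615464}{2375} = \frac{382895394464}{2375}$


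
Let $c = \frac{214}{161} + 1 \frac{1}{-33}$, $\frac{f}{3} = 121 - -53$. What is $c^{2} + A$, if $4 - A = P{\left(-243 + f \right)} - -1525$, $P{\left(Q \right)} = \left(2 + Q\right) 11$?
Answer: $- \frac{130139769227}{28227969} \approx -4610.3$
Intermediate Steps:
$f = 522$ ($f = 3 \left(121 - -53\right) = 3 \left(121 + 53\right) = 3 \cdot 174 = 522$)
$P{\left(Q \right)} = 22 + 11 Q$
$c = \frac{6901}{5313}$ ($c = 214 \cdot \frac{1}{161} + 1 \left(- \frac{1}{33}\right) = \frac{214}{161} - \frac{1}{33} = \frac{6901}{5313} \approx 1.2989$)
$A = -4612$ ($A = 4 - \left(\left(22 + 11 \left(-243 + 522\right)\right) - -1525\right) = 4 - \left(\left(22 + 11 \cdot 279\right) + 1525\right) = 4 - \left(\left(22 + 3069\right) + 1525\right) = 4 - \left(3091 + 1525\right) = 4 - 4616 = -4612$)
$c^{2} + A = \left(\frac{6901}{5313}\right)^{2} - 4612 = \frac{47623801}{28227969} - 4612 = - \frac{130139769227}{28227969}$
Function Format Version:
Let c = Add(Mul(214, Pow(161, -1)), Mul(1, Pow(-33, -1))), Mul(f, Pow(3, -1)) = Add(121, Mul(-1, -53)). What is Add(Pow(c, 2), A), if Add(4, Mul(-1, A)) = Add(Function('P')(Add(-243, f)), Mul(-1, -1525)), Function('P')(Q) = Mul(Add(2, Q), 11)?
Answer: Rational(-130139769227, 28227969) ≈ -4610.3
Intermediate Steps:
f = 522 (f = Mul(3, Add(121, Mul(-1, -53))) = Mul(3, Add(121, 53)) = Mul(3, 174) = 522)
Function('P')(Q) = Add(22, Mul(11, Q))
c = Rational(6901, 5313) (c = Add(Mul(214, Rational(1, 161)), Mul(1, Rational(-1, 33))) = Add(Rational(214, 161), Rational(-1, 33)) = Rational(6901, 5313) ≈ 1.2989)
A = -4612 (A = Add(4, Mul(-1, Add(Add(22, Mul(11, Add(-243, 522))), Mul(-1, -1525)))) = Add(4, Mul(-1, Add(Add(22, Mul(11, 279)), 1525))) = Add(4, Mul(-1, Add(Add(22, 3069), 1525))) = Add(4, Mul(-1, Add(3091, 1525))) = Add(4, Mul(-1, 4616)) = Add(4, -4616) = -4612)
Add(Pow(c, 2), A) = Add(Pow(Rational(6901, 5313), 2), -4612) = Add(Rational(47623801, 28227969), -4612) = Rational(-130139769227, 28227969)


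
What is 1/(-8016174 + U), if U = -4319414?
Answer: -1/12335588 ≈ -8.1066e-8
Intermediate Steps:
1/(-8016174 + U) = 1/(-8016174 - 4319414) = 1/(-12335588) = -1/12335588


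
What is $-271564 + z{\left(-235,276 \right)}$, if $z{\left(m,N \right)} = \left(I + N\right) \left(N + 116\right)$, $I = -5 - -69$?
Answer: $-138284$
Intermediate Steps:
$I = 64$ ($I = -5 + 69 = 64$)
$z{\left(m,N \right)} = \left(64 + N\right) \left(116 + N\right)$ ($z{\left(m,N \right)} = \left(64 + N\right) \left(N + 116\right) = \left(64 + N\right) \left(116 + N\right)$)
$-271564 + z{\left(-235,276 \right)} = -271564 + \left(7424 + 276^{2} + 180 \cdot 276\right) = -271564 + \left(7424 + 76176 + 49680\right) = -271564 + 133280 = -138284$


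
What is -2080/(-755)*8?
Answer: 3328/151 ≈ 22.040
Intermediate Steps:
-2080/(-755)*8 = -2080*(-1/755)*8 = (416/151)*8 = 3328/151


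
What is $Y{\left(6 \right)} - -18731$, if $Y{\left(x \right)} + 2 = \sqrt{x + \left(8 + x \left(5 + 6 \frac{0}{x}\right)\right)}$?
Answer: $18729 + 2 \sqrt{11} \approx 18736.0$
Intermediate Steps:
$Y{\left(x \right)} = -2 + \sqrt{8 + 6 x}$ ($Y{\left(x \right)} = -2 + \sqrt{x + \left(8 + x \left(5 + 6 \frac{0}{x}\right)\right)} = -2 + \sqrt{x + \left(8 + x \left(5 + 6 \cdot 0\right)\right)} = -2 + \sqrt{x + \left(8 + x \left(5 + 0\right)\right)} = -2 + \sqrt{x + \left(8 + x 5\right)} = -2 + \sqrt{x + \left(8 + 5 x\right)} = -2 + \sqrt{8 + 6 x}$)
$Y{\left(6 \right)} - -18731 = \left(-2 + \sqrt{8 + 6 \cdot 6}\right) - -18731 = \left(-2 + \sqrt{8 + 36}\right) + 18731 = \left(-2 + \sqrt{44}\right) + 18731 = \left(-2 + 2 \sqrt{11}\right) + 18731 = 18729 + 2 \sqrt{11}$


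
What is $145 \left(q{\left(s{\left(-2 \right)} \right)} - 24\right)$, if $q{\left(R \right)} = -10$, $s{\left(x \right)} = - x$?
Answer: $-4930$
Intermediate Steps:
$145 \left(q{\left(s{\left(-2 \right)} \right)} - 24\right) = 145 \left(-10 - 24\right) = 145 \left(-34\right) = -4930$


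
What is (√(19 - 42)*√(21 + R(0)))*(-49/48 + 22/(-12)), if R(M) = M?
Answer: -137*I*√483/48 ≈ -62.727*I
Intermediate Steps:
(√(19 - 42)*√(21 + R(0)))*(-49/48 + 22/(-12)) = (√(19 - 42)*√(21 + 0))*(-49/48 + 22/(-12)) = (√(-23)*√21)*(-49*1/48 + 22*(-1/12)) = ((I*√23)*√21)*(-49/48 - 11/6) = (I*√483)*(-137/48) = -137*I*√483/48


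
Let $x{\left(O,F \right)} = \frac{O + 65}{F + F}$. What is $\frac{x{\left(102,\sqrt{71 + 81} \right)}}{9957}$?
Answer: $\frac{167 \sqrt{38}}{1513464} \approx 0.0006802$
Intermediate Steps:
$x{\left(O,F \right)} = \frac{65 + O}{2 F}$
$\frac{x{\left(102,\sqrt{71 + 81} \right)}}{9957} = \frac{\frac{1}{2} \frac{1}{\sqrt{71 + 81}} \left(65 + 102\right)}{9957} = \frac{1}{2} \frac{1}{\sqrt{152}} \cdot 167 \cdot \frac{1}{9957} = \frac{1}{2} \frac{1}{2 \sqrt{38}} \cdot 167 \cdot \frac{1}{9957} = \frac{1}{2} \frac{\sqrt{38}}{76} \cdot 167 \cdot \frac{1}{9957} = \frac{167 \sqrt{38}}{152} \cdot \frac{1}{9957} = \frac{167 \sqrt{38}}{1513464}$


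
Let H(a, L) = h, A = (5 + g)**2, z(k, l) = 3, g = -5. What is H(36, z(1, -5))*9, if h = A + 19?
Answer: 171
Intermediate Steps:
A = 0 (A = (5 - 5)**2 = 0**2 = 0)
h = 19 (h = 0 + 19 = 19)
H(a, L) = 19
H(36, z(1, -5))*9 = 19*9 = 171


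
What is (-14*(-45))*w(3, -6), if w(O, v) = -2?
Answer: -1260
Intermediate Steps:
(-14*(-45))*w(3, -6) = -14*(-45)*(-2) = 630*(-2) = -1260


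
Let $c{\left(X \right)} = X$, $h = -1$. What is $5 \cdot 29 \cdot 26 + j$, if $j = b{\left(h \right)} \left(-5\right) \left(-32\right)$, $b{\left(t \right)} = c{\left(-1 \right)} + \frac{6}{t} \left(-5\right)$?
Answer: $8410$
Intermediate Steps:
$b{\left(t \right)} = -1 - \frac{30}{t}$ ($b{\left(t \right)} = -1 + \frac{6}{t} \left(-5\right) = -1 - \frac{30}{t}$)
$j = 4640$ ($j = \frac{-30 - -1}{-1} \left(-5\right) \left(-32\right) = - (-30 + 1) \left(-5\right) \left(-32\right) = \left(-1\right) \left(-29\right) \left(-5\right) \left(-32\right) = 29 \left(-5\right) \left(-32\right) = \left(-145\right) \left(-32\right) = 4640$)
$5 \cdot 29 \cdot 26 + j = 5 \cdot 29 \cdot 26 + 4640 = 145 \cdot 26 + 4640 = 3770 + 4640 = 8410$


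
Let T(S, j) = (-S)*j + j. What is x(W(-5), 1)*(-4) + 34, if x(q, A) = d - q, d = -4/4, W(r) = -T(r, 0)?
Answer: 38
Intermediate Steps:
T(S, j) = j - S*j (T(S, j) = -S*j + j = j - S*j)
W(r) = 0 (W(r) = -0*(1 - r) = -1*0 = 0)
d = -1 (d = -4*1/4 = -1)
x(q, A) = -1 - q
x(W(-5), 1)*(-4) + 34 = (-1 - 1*0)*(-4) + 34 = (-1 + 0)*(-4) + 34 = -1*(-4) + 34 = 4 + 34 = 38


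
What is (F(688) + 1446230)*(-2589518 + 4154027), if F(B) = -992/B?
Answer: 97293416596452/43 ≈ 2.2626e+12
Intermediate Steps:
(F(688) + 1446230)*(-2589518 + 4154027) = (-992/688 + 1446230)*(-2589518 + 4154027) = (-992*1/688 + 1446230)*1564509 = (-62/43 + 1446230)*1564509 = (62187828/43)*1564509 = 97293416596452/43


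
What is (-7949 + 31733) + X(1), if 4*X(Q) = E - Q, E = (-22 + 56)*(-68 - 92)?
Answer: 89695/4 ≈ 22424.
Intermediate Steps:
E = -5440 (E = 34*(-160) = -5440)
X(Q) = -1360 - Q/4 (X(Q) = (-5440 - Q)/4 = -1360 - Q/4)
(-7949 + 31733) + X(1) = (-7949 + 31733) + (-1360 - ¼*1) = 23784 + (-1360 - ¼) = 23784 - 5441/4 = 89695/4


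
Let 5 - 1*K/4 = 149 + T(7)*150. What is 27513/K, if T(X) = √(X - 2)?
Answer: 27513/2549 - 229275*√5/20392 ≈ -14.347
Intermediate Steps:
T(X) = √(-2 + X)
K = -576 - 600*√5 (K = 20 - 4*(149 + √(-2 + 7)*150) = 20 - 4*(149 + √5*150) = 20 - 4*(149 + 150*√5) = 20 + (-596 - 600*√5) = -576 - 600*√5 ≈ -1917.6)
27513/K = 27513/(-576 - 600*√5)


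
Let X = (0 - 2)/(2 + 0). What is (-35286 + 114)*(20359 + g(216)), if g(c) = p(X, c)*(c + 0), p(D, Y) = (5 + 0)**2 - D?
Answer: -913592700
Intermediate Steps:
X = -1 (X = -2/2 = -2*1/2 = -1)
p(D, Y) = 25 - D (p(D, Y) = 5**2 - D = 25 - D)
g(c) = 26*c (g(c) = (25 - 1*(-1))*(c + 0) = (25 + 1)*c = 26*c)
(-35286 + 114)*(20359 + g(216)) = (-35286 + 114)*(20359 + 26*216) = -35172*(20359 + 5616) = -35172*25975 = -913592700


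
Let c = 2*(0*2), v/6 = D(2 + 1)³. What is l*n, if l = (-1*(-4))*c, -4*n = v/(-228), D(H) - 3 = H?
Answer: 0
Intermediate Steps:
D(H) = 3 + H
v = 1296 (v = 6*(3 + (2 + 1))³ = 6*(3 + 3)³ = 6*6³ = 6*216 = 1296)
n = 27/19 (n = -324/(-228) = -324*(-1)/228 = -¼*(-108/19) = 27/19 ≈ 1.4211)
c = 0 (c = 2*0 = 0)
l = 0 (l = -1*(-4)*0 = 4*0 = 0)
l*n = 0*(27/19) = 0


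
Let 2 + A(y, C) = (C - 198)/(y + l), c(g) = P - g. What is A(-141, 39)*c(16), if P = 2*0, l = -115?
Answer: 353/16 ≈ 22.063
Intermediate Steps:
P = 0
c(g) = -g (c(g) = 0 - g = -g)
A(y, C) = -2 + (-198 + C)/(-115 + y) (A(y, C) = -2 + (C - 198)/(y - 115) = -2 + (-198 + C)/(-115 + y))
A(-141, 39)*c(16) = ((32 + 39 - 2*(-141))/(-115 - 141))*(-1*16) = ((32 + 39 + 282)/(-256))*(-16) = -1/256*353*(-16) = -353/256*(-16) = 353/16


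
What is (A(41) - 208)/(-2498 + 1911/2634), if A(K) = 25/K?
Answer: 7465634/89896887 ≈ 0.083047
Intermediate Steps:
(A(41) - 208)/(-2498 + 1911/2634) = (25/41 - 208)/(-2498 + 1911/2634) = (25*(1/41) - 208)/(-2498 + 1911*(1/2634)) = (25/41 - 208)/(-2498 + 637/878) = -8503/(41*(-2192607/878)) = -8503/41*(-878/2192607) = 7465634/89896887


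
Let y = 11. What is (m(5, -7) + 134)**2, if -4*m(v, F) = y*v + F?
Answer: 14884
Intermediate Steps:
m(v, F) = -11*v/4 - F/4 (m(v, F) = -(11*v + F)/4 = -(F + 11*v)/4 = -11*v/4 - F/4)
(m(5, -7) + 134)**2 = ((-11/4*5 - 1/4*(-7)) + 134)**2 = ((-55/4 + 7/4) + 134)**2 = (-12 + 134)**2 = 122**2 = 14884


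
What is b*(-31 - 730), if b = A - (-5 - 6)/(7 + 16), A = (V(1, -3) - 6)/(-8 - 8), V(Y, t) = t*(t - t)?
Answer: -119477/184 ≈ -649.33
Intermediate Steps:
V(Y, t) = 0 (V(Y, t) = t*0 = 0)
A = 3/8 (A = (0 - 6)/(-8 - 8) = -6/(-16) = -6*(-1/16) = 3/8 ≈ 0.37500)
b = 157/184 (b = 3/8 - (-5 - 6)/(7 + 16) = 3/8 - (-11)/23 = 3/8 - 1*(-11/23) = 3/8 + 11/23 = 157/184 ≈ 0.85326)
b*(-31 - 730) = 157*(-31 - 730)/184 = (157/184)*(-761) = -119477/184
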